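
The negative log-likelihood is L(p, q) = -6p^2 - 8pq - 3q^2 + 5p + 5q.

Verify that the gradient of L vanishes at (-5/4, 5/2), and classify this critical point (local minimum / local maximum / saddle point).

∇L = (-12p - 8q + 5, -8p - 6q + 5); substituting (-5/4, 5/2) gives ∇L = (0, 0), so (-5/4, 5/2) is indeed a critical point.
The Hessian of L is constant: H = [[-12, -8], [-8, -6]].
det(H) = (-12)·(-6) − (-8)² = 8.
det(H) > 0 and tr(H) = -18 < 0, so H is negative definite and the point is a local maximum.

local maximum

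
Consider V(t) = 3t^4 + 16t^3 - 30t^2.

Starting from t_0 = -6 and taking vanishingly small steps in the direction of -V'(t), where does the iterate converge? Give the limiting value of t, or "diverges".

-5

V'(t) = 12t(t - 1)(t + 5), so V'(-6) = -504.
Gradient descent moves in the -V' direction, i.e. t is increasing.
The nearest critical point in that direction is t = -5, where V'' = 360 > 0 (a local minimum). The iterate converges there.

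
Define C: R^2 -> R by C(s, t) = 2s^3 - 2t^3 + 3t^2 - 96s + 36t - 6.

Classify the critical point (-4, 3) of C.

The mixed partial ∂²C/∂s∂t is 0, so the Hessian at any point is diag(C_ss, C_tt) = diag(12s, 6(-2t + 1)).
At (-4, 3): H = diag(-48, -30).
Both eigenvalues are negative, so H is negative definite: a local maximum.

local maximum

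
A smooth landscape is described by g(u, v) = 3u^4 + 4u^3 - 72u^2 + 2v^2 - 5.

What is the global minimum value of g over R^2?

g(u,v) separates as P(u) + Q(v) − 5, so its minimum is min P + min Q − 5.
P'(u) = 12u(u - 3)(u + 4) vanishes at u ∈ {-4, 0, 3}; Q'(v) = 4v vanishes at v ∈ {0}.
Local minima of P (where P''>0): P(-4)=-640, P(3)=-297. Local minima of Q: Q(0)=0.
So the global minimum of g is P(-4) + Q(0) − 5 = -640 + 0 − 5 = -645, attained at (-4, 0).

-645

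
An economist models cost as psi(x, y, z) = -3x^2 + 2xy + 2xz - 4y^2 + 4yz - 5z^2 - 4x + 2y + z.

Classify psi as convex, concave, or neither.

concave

psi is quadratic, so its Hessian is the constant matrix H = [[-6, 2, 2], [2, -8, 4], [2, 4, -10]].
Leading principal minors: -6, 44, -280.
Signs alternate −, +, − ⇒ H ≺ 0 ⇒ concave.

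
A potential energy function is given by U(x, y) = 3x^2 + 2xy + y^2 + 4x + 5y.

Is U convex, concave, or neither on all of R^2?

convex

U is quadratic, so its Hessian is the constant matrix H = [[6, 2], [2, 2]].
det(H) = 8, tr(H) = 8.
det(H) > 0 and tr(H) > 0, so H is positive definite everywhere: convex.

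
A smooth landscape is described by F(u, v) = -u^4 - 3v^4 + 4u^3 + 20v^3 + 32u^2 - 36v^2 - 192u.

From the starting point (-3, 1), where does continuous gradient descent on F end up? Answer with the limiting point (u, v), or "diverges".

(3, 2)

F is separable, so gradient descent decouples: u follows -∂F/∂u, v follows -∂F/∂v.
∂F/∂u = -4(u - 4)(u - 3)(u + 4); at u=-3 this is -168, so u increases.
∂F/∂v = -12v(v - 3)(v - 2); at v=1 this is -24, so v increases.
u converges to its nearest critical value 3 (a local min of the u-part); v converges to 2. The iterate converges to (3, 2).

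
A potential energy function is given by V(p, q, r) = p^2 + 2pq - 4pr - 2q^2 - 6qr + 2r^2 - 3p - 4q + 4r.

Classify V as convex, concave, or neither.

V is quadratic, so its Hessian is the constant matrix H = [[2, 2, -4], [2, -4, -6], [-4, -6, 4]].
Leading principal minors: 2, -12, 40.
Neither pattern holds ⇒ H is indefinite ⇒ neither convex nor concave.

neither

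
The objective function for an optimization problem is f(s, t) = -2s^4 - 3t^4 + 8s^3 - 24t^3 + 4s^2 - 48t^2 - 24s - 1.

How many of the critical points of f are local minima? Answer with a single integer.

f separates as a function of s plus a function of t, so ∇f=0 decouples.
∂f/∂s = -8(s - 3)(s - 1)(s + 1) = 0 at s ∈ {-1, 1, 3}; ∂f/∂t = -12t(t + 2)(t + 4) = 0 at t ∈ {-4, -2, 0}.
The Hessian is diagonal: diag(f_ss, f_tt). Second derivatives: f_ss(-1)=-64, f_ss(1)=32, f_ss(3)=-64; f_tt(-4)=-96, f_tt(-2)=48, f_tt(0)=-96.
Local minima occur where both diagonal entries positive: (1, -2). Count: 1.

1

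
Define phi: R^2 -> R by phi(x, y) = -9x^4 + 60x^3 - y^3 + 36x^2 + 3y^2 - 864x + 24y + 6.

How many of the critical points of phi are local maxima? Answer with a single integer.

phi separates as a function of x plus a function of y, so ∇phi=0 decouples.
∂phi/∂x = -36(x - 4)(x - 3)(x + 2) = 0 at x ∈ {-2, 3, 4}; ∂phi/∂y = -3(y - 4)(y + 2) = 0 at y ∈ {-2, 4}.
The Hessian is diagonal: diag(phi_xx, phi_yy). Second derivatives: phi_xx(-2)=-1080, phi_xx(3)=180, phi_xx(4)=-216; phi_yy(-2)=18, phi_yy(4)=-18.
Local maxima occur where both diagonal entries negative: (-2, 4), (4, 4). Count: 2.

2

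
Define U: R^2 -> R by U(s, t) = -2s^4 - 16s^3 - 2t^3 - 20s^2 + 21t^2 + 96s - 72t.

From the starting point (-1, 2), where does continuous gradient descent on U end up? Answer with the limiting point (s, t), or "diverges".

U is separable, so gradient descent decouples: s follows -∂U/∂s, t follows -∂U/∂t.
∂U/∂s = -8(s - 1)(s + 3)(s + 4); at s=-1 this is 96, so s decreases.
∂U/∂t = -6(t - 4)(t - 3); at t=2 this is -12, so t increases.
s converges to its nearest critical value -3 (a local min of the s-part); t converges to 3. The iterate converges to (-3, 3).

(-3, 3)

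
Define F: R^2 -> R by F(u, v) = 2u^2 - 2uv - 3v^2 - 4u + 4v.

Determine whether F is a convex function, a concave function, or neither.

neither

F is quadratic, so its Hessian is the constant matrix H = [[4, -2], [-2, -6]].
det(H) = -28, tr(H) = -2.
det(H) < 0, so H is indefinite: neither convex nor concave.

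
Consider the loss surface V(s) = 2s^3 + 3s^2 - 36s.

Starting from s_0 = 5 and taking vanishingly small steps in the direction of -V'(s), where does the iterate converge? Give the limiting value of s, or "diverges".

2

V'(s) = 6(s - 2)(s + 3), so V'(5) = 144.
Gradient descent moves in the -V' direction, i.e. s is decreasing.
The nearest critical point in that direction is s = 2, where V'' = 30 > 0 (a local minimum). The iterate converges there.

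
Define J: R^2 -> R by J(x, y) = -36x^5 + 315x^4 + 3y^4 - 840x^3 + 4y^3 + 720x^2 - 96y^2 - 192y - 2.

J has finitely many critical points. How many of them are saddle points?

J separates as a function of x plus a function of y, so ∇J=0 decouples.
∂J/∂x = -180x(x - 4)(x - 2)(x - 1) = 0 at x ∈ {0, 1, 2, 4}; ∂J/∂y = 12(y - 4)(y + 1)(y + 4) = 0 at y ∈ {-4, -1, 4}.
The Hessian is diagonal: diag(J_xx, J_yy). Second derivatives: J_xx(0)=1440, J_xx(1)=-540, J_xx(2)=720, J_xx(4)=-4320; J_yy(-4)=288, J_yy(-1)=-180, J_yy(4)=480.
Saddle points occur where the two diagonal entries have opposite signs: (0, -1), (1, -4), (1, 4), (2, -1), (4, -4), (4, 4). Count: 6.

6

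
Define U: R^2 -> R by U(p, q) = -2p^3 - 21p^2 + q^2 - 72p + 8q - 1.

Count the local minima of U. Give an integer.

1

U separates as a function of p plus a function of q, so ∇U=0 decouples.
∂U/∂p = -6(p + 3)(p + 4) = 0 at p ∈ {-4, -3}; ∂U/∂q = 2(q + 4) = 0 at q ∈ {-4}.
The Hessian is diagonal: diag(U_pp, U_qq). Second derivatives: U_pp(-4)=6, U_pp(-3)=-6; U_qq(-4)=2.
Local minima occur where both diagonal entries positive: (-4, -4). Count: 1.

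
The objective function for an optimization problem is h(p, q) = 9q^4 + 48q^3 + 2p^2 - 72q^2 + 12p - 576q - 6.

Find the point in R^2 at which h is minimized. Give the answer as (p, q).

h(p,q) separates as A(p) + B(q) − 6, so its minimum is min A + min B − 6.
A'(p) = 4p + 12 vanishes at p ∈ {-3}; B'(q) = 36(q - 2)(q + 2)(q + 4) vanishes at q ∈ {-4, -2, 2}.
Local minima of A (where A''>0): A(-3)=-18. Local minima of B: B(-4)=384, B(2)=-912.
So the global minimum of h is A(-3) + B(2) − 6 = -18 − 912 − 6 = -936, attained at (-3, 2).

(-3, 2)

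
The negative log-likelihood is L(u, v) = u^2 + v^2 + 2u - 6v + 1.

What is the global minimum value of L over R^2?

-9

L(u,v) separates as P(u) + Q(v) + 1, so its minimum is min P + min Q + 1.
P'(u) = 2u + 2 vanishes at u ∈ {-1}; Q'(v) = 2v - 6 vanishes at v ∈ {3}.
Local minima of P (where P''>0): P(-1)=-1. Local minima of Q: Q(3)=-9.
So the global minimum of L is P(-1) + Q(3) + 1 = -1 − 9 + 1 = -9, attained at (-1, 3).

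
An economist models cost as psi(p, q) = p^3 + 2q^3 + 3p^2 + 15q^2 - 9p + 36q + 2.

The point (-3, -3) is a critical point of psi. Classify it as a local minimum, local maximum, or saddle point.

local maximum

The mixed partial ∂²psi/∂p∂q is 0, so the Hessian at any point is diag(psi_pp, psi_qq) = diag(6(p + 1), 6(2q + 5)).
At (-3, -3): H = diag(-12, -6).
Both eigenvalues are negative, so H is negative definite: a local maximum.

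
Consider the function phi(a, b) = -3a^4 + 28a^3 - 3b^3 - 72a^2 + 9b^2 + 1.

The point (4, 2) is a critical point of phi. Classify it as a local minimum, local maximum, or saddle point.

The mixed partial ∂²phi/∂a∂b is 0, so the Hessian at any point is diag(phi_aa, phi_bb) = diag(12(-3a^2 + 14a - 12), 18(-b + 1)).
At (4, 2): H = diag(-48, -18).
Both eigenvalues are negative, so H is negative definite: a local maximum.

local maximum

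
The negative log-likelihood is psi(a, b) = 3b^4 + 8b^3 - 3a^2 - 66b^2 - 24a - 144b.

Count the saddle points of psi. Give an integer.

psi separates as a function of a plus a function of b, so ∇psi=0 decouples.
∂psi/∂a = -6(a + 4) = 0 at a ∈ {-4}; ∂psi/∂b = 12(b - 3)(b + 1)(b + 4) = 0 at b ∈ {-4, -1, 3}.
The Hessian is diagonal: diag(psi_aa, psi_bb). Second derivatives: psi_aa(-4)=-6; psi_bb(-4)=252, psi_bb(-1)=-144, psi_bb(3)=336.
Saddle points occur where the two diagonal entries have opposite signs: (-4, -4), (-4, 3). Count: 2.

2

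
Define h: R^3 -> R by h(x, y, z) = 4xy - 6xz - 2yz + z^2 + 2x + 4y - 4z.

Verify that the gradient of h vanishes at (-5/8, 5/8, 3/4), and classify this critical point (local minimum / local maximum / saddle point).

saddle point

∇h = (4y - 6z + 2, 4x - 2z + 4, -6x - 2y + 2z - 4); substituting (-5/8, 5/8, 3/4) gives ∇h = (0, 0, 0), so (-5/8, 5/8, 3/4) is indeed a critical point.
The Hessian is constant: H = [[0, 4, -6], [4, 0, -2], [-6, -2, 2]].
Leading principal minors: Δ₁ = 0, Δ₂ = -16, Δ₃ = 64.
The minors fit neither the all-positive nor the alternating-sign pattern, so H is indefinite: a saddle point.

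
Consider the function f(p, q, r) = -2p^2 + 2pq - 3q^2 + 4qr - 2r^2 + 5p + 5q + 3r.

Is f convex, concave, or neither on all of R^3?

concave

f is quadratic, so its Hessian is the constant matrix H = [[-4, 2, 0], [2, -6, 4], [0, 4, -4]].
Leading principal minors: -4, 20, -16.
Signs alternate −, +, − ⇒ H ≺ 0 ⇒ concave.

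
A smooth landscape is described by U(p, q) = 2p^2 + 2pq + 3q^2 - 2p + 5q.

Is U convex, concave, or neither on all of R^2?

U is quadratic, so its Hessian is the constant matrix H = [[4, 2], [2, 6]].
det(H) = 20, tr(H) = 10.
det(H) > 0 and tr(H) > 0, so H is positive definite everywhere: convex.

convex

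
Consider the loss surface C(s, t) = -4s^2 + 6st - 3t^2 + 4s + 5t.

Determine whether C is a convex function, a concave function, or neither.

concave

C is quadratic, so its Hessian is the constant matrix H = [[-8, 6], [6, -6]].
det(H) = 12, tr(H) = -14.
det(H) > 0 and tr(H) < 0, so H is negative definite everywhere: concave.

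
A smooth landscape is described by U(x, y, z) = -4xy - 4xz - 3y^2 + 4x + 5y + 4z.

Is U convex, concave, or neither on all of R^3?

neither

U is quadratic, so its Hessian is the constant matrix H = [[0, -4, -4], [-4, -6, 0], [-4, 0, 0]].
Leading principal minors: 0, -16, 96.
Neither pattern holds ⇒ H is indefinite ⇒ neither convex nor concave.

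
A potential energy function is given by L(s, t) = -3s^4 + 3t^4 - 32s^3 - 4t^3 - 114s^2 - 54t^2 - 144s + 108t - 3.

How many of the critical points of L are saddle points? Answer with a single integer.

5

L separates as a function of s plus a function of t, so ∇L=0 decouples.
∂L/∂s = -12(s + 1)(s + 3)(s + 4) = 0 at s ∈ {-4, -3, -1}; ∂L/∂t = 12(t - 3)(t - 1)(t + 3) = 0 at t ∈ {-3, 1, 3}.
The Hessian is diagonal: diag(L_ss, L_tt). Second derivatives: L_ss(-4)=-36, L_ss(-3)=24, L_ss(-1)=-72; L_tt(-3)=288, L_tt(1)=-96, L_tt(3)=144.
Saddle points occur where the two diagonal entries have opposite signs: (-4, -3), (-4, 3), (-3, 1), (-1, -3), (-1, 3). Count: 5.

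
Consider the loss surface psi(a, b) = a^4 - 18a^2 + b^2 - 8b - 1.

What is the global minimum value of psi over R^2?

psi(a,b) separates as P(a) + Q(b) − 1, so its minimum is min P + min Q − 1.
P'(a) = 4a(a - 3)(a + 3) vanishes at a ∈ {-3, 0, 3}; Q'(b) = 2b - 8 vanishes at b ∈ {4}.
Local minima of P (where P''>0): P(-3)=-81, P(3)=-81. Local minima of Q: Q(4)=-16.
So the global minimum of psi is P(-3) + Q(4) − 1 = -81 − 16 − 1 = -98, attained at (-3, 4).

-98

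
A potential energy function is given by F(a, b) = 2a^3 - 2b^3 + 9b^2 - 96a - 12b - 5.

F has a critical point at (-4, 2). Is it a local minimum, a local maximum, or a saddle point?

local maximum

The mixed partial ∂²F/∂a∂b is 0, so the Hessian at any point is diag(F_aa, F_bb) = diag(12a, 6(-2b + 3)).
At (-4, 2): H = diag(-48, -6).
Both eigenvalues are negative, so H is negative definite: a local maximum.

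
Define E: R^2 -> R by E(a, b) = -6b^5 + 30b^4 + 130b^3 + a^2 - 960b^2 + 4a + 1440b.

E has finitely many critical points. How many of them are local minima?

E separates as a function of a plus a function of b, so ∇E=0 decouples.
∂E/∂a = 2(a + 2) = 0 at a ∈ {-2}; ∂E/∂b = -30(b - 4)(b - 3)(b - 1)(b + 4) = 0 at b ∈ {-4, 1, 3, 4}.
The Hessian is diagonal: diag(E_aa, E_bb). Second derivatives: E_aa(-2)=2; E_bb(-4)=8400, E_bb(1)=-900, E_bb(3)=420, E_bb(4)=-720.
Local minima occur where both diagonal entries positive: (-2, -4), (-2, 3). Count: 2.

2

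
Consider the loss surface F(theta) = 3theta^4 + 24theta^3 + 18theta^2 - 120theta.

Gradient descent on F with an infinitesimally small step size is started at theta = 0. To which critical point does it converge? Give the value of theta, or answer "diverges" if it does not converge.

1

F'(theta) = 12(theta - 1)(theta + 2)(theta + 5), so F'(0) = -120.
Gradient descent moves in the -F' direction, i.e. theta is increasing.
The nearest critical point in that direction is theta = 1, where F'' = 216 > 0 (a local minimum). The iterate converges there.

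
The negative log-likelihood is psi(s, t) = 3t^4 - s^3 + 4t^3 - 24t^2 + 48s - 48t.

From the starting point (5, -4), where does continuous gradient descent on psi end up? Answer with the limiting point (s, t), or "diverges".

psi is separable, so gradient descent decouples: s follows -∂psi/∂s, t follows -∂psi/∂t.
∂psi/∂s = -3(s - 4)(s + 4); at s=5 this is -27, so s increases.
∂psi/∂t = 12(t - 2)(t + 1)(t + 2); at t=-4 this is -432, so t increases.
The s-coordinate has no critical point in that direction and runs off to infinity.

diverges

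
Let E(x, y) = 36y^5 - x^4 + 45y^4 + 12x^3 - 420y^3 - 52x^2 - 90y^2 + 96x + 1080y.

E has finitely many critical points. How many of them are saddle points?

6

E separates as a function of x plus a function of y, so ∇E=0 decouples.
∂E/∂x = -4(x - 4)(x - 3)(x - 2) = 0 at x ∈ {2, 3, 4}; ∂E/∂y = 180(y - 2)(y - 1)(y + 1)(y + 3) = 0 at y ∈ {-3, -1, 1, 2}.
The Hessian is diagonal: diag(E_xx, E_yy). Second derivatives: E_xx(2)=-8, E_xx(3)=4, E_xx(4)=-8; E_yy(-3)=-7200, E_yy(-1)=2160, E_yy(1)=-1440, E_yy(2)=2700.
Saddle points occur where the two diagonal entries have opposite signs: (2, -1), (2, 2), (3, -3), (3, 1), (4, -1), (4, 2). Count: 6.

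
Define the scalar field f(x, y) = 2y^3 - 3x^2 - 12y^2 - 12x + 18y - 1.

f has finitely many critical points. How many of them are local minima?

0

f separates as a function of x plus a function of y, so ∇f=0 decouples.
∂f/∂x = -6(x + 2) = 0 at x ∈ {-2}; ∂f/∂y = 6(y - 3)(y - 1) = 0 at y ∈ {1, 3}.
The Hessian is diagonal: diag(f_xx, f_yy). Second derivatives: f_xx(-2)=-6; f_yy(1)=-12, f_yy(3)=12.
Local minima occur where both diagonal entries positive: none. Count: 0.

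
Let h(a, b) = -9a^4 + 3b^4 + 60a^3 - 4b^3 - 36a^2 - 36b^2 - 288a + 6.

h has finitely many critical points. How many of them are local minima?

h separates as a function of a plus a function of b, so ∇h=0 decouples.
∂h/∂a = -36(a - 4)(a - 2)(a + 1) = 0 at a ∈ {-1, 2, 4}; ∂h/∂b = 12b(b - 3)(b + 2) = 0 at b ∈ {-2, 0, 3}.
The Hessian is diagonal: diag(h_aa, h_bb). Second derivatives: h_aa(-1)=-540, h_aa(2)=216, h_aa(4)=-360; h_bb(-2)=120, h_bb(0)=-72, h_bb(3)=180.
Local minima occur where both diagonal entries positive: (2, -2), (2, 3). Count: 2.

2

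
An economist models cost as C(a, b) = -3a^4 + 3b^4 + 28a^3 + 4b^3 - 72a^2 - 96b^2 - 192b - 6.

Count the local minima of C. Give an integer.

2

C separates as a function of a plus a function of b, so ∇C=0 decouples.
∂C/∂a = -12a(a - 4)(a - 3) = 0 at a ∈ {0, 3, 4}; ∂C/∂b = 12(b - 4)(b + 1)(b + 4) = 0 at b ∈ {-4, -1, 4}.
The Hessian is diagonal: diag(C_aa, C_bb). Second derivatives: C_aa(0)=-144, C_aa(3)=36, C_aa(4)=-48; C_bb(-4)=288, C_bb(-1)=-180, C_bb(4)=480.
Local minima occur where both diagonal entries positive: (3, -4), (3, 4). Count: 2.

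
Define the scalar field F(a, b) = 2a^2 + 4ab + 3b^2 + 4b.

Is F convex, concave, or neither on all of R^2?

convex

F is quadratic, so its Hessian is the constant matrix H = [[4, 4], [4, 6]].
det(H) = 8, tr(H) = 10.
det(H) > 0 and tr(H) > 0, so H is positive definite everywhere: convex.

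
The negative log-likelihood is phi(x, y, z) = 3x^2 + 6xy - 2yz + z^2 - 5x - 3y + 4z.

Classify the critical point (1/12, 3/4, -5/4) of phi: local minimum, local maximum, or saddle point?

saddle point

The Hessian is constant: H = [[6, 6, 0], [6, 0, -2], [0, -2, 2]].
Leading principal minors: Δ₁ = 6, Δ₂ = -36, Δ₃ = -96.
The minors fit neither the all-positive nor the alternating-sign pattern, so H is indefinite: a saddle point.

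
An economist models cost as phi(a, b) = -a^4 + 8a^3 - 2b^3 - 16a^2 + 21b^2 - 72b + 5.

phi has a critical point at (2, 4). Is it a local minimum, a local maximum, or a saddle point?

The mixed partial ∂²phi/∂a∂b is 0, so the Hessian at any point is diag(phi_aa, phi_bb) = diag(4(-3a^2 + 12a - 8), 6(-2b + 7)).
At (2, 4): H = diag(16, -6).
The eigenvalues have opposite signs, so H is indefinite: a saddle point.

saddle point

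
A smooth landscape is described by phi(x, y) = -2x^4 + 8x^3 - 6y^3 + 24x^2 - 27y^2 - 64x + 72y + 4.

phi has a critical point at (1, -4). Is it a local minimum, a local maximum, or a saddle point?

local minimum

The mixed partial ∂²phi/∂x∂y is 0, so the Hessian at any point is diag(phi_xx, phi_yy) = diag(24(-x^2 + 2x + 2), -18(2y + 3)).
At (1, -4): H = diag(72, 90).
Both eigenvalues are positive, so H is positive definite: a local minimum.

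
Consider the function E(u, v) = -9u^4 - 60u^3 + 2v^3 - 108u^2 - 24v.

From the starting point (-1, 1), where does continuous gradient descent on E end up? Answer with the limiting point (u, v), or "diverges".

E is separable, so gradient descent decouples: u follows -∂E/∂u, v follows -∂E/∂v.
∂E/∂u = -36u(u + 2)(u + 3); at u=-1 this is 72, so u decreases.
∂E/∂v = 6(v - 2)(v + 2); at v=1 this is -18, so v increases.
u converges to its nearest critical value -2 (a local min of the u-part); v converges to 2. The iterate converges to (-2, 2).

(-2, 2)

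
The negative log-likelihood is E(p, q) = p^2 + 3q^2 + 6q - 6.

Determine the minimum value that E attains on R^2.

-9

E(p,q) separates as A(p) + B(q) − 6, so its minimum is min A + min B − 6.
A'(p) = 2p vanishes at p ∈ {0}; B'(q) = 6q + 6 vanishes at q ∈ {-1}.
Local minima of A (where A''>0): A(0)=0. Local minima of B: B(-1)=-3.
So the global minimum of E is A(0) + B(-1) − 6 = 0 − 3 − 6 = -9, attained at (0, -1).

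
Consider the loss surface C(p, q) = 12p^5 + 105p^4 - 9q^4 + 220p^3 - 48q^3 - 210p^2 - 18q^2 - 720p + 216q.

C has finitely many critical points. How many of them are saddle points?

6

C separates as a function of p plus a function of q, so ∇C=0 decouples.
∂C/∂p = 60(p - 1)(p + 1)(p + 3)(p + 4) = 0 at p ∈ {-4, -3, -1, 1}; ∂C/∂q = -36(q - 1)(q + 2)(q + 3) = 0 at q ∈ {-3, -2, 1}.
The Hessian is diagonal: diag(C_pp, C_qq). Second derivatives: C_pp(-4)=-900, C_pp(-3)=480, C_pp(-1)=-720, C_pp(1)=2400; C_qq(-3)=-144, C_qq(-2)=108, C_qq(1)=-432.
Saddle points occur where the two diagonal entries have opposite signs: (-4, -2), (-3, -3), (-3, 1), (-1, -2), (1, -3), (1, 1). Count: 6.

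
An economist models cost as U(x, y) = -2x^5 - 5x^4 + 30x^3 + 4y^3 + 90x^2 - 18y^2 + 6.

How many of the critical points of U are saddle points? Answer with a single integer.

4

U separates as a function of x plus a function of y, so ∇U=0 decouples.
∂U/∂x = -10x(x - 3)(x + 2)(x + 3) = 0 at x ∈ {-3, -2, 0, 3}; ∂U/∂y = 12y(y - 3) = 0 at y ∈ {0, 3}.
The Hessian is diagonal: diag(U_xx, U_yy). Second derivatives: U_xx(-3)=180, U_xx(-2)=-100, U_xx(0)=180, U_xx(3)=-900; U_yy(0)=-36, U_yy(3)=36.
Saddle points occur where the two diagonal entries have opposite signs: (-3, 0), (-2, 3), (0, 0), (3, 3). Count: 4.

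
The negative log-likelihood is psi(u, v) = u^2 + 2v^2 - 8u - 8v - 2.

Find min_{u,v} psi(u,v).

-26

psi(u,v) separates as P(u) + Q(v) − 2, so its minimum is min P + min Q − 2.
P'(u) = 2u - 8 vanishes at u ∈ {4}; Q'(v) = 4v - 8 vanishes at v ∈ {2}.
Local minima of P (where P''>0): P(4)=-16. Local minima of Q: Q(2)=-8.
So the global minimum of psi is P(4) + Q(2) − 2 = -16 − 8 − 2 = -26, attained at (4, 2).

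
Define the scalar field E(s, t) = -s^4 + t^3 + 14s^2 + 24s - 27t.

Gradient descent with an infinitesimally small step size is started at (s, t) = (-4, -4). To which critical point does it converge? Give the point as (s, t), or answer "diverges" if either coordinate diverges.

diverges

E is separable, so gradient descent decouples: s follows -∂E/∂s, t follows -∂E/∂t.
∂E/∂s = -4(s - 3)(s + 1)(s + 2); at s=-4 this is 168, so s decreases.
∂E/∂t = 3(t - 3)(t + 3); at t=-4 this is 21, so t decreases.
The s-coordinate has no critical point in that direction and runs off to infinity.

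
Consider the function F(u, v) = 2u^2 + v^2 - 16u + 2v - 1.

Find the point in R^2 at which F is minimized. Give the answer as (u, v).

(4, -1)

F(u,v) separates as P(u) + Q(v) − 1, so its minimum is min P + min Q − 1.
P'(u) = 4u - 16 vanishes at u ∈ {4}; Q'(v) = 2v + 2 vanishes at v ∈ {-1}.
Local minima of P (where P''>0): P(4)=-32. Local minima of Q: Q(-1)=-1.
So the global minimum of F is P(4) + Q(-1) − 1 = -32 − 1 − 1 = -34, attained at (4, -1).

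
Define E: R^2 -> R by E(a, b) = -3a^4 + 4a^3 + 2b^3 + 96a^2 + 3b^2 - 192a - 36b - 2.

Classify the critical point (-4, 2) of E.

saddle point

The mixed partial ∂²E/∂a∂b is 0, so the Hessian at any point is diag(E_aa, E_bb) = diag(12(-3a^2 + 2a + 16), 6(2b + 1)).
At (-4, 2): H = diag(-480, 30).
The eigenvalues have opposite signs, so H is indefinite: a saddle point.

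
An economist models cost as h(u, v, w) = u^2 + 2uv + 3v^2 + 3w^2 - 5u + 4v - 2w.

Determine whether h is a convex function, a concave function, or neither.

convex

h is quadratic, so its Hessian is the constant matrix H = [[2, 2, 0], [2, 6, 0], [0, 0, 6]].
Leading principal minors: 2, 8, 48.
All positive ⇒ H ≻ 0 ⇒ convex.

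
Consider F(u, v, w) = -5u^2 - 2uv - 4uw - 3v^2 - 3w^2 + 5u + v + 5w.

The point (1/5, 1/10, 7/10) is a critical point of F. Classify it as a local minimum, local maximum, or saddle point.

The Hessian is constant: H = [[-10, -2, -4], [-2, -6, 0], [-4, 0, -6]].
Leading principal minors: Δ₁ = -10, Δ₂ = 56, Δ₃ = -240.
The minors alternate sign starting negative (−, +, −), so H is negative definite: a local maximum.

local maximum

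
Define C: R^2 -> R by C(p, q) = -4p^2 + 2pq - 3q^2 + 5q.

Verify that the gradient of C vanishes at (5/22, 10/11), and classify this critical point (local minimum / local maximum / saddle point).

local maximum

∇C = (-8p + 2q, 2p - 6q + 5); substituting (5/22, 10/11) gives ∇C = (0, 0), so (5/22, 10/11) is indeed a critical point.
The Hessian of C is constant: H = [[-8, 2], [2, -6]].
det(H) = (-8)·(-6) − 2² = 44.
det(H) > 0 and tr(H) = -14 < 0, so H is negative definite and the point is a local maximum.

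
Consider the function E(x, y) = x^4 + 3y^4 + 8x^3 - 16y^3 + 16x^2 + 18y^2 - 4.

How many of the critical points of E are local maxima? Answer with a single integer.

1

E separates as a function of x plus a function of y, so ∇E=0 decouples.
∂E/∂x = 4x(x + 2)(x + 4) = 0 at x ∈ {-4, -2, 0}; ∂E/∂y = 12y(y - 3)(y - 1) = 0 at y ∈ {0, 1, 3}.
The Hessian is diagonal: diag(E_xx, E_yy). Second derivatives: E_xx(-4)=32, E_xx(-2)=-16, E_xx(0)=32; E_yy(0)=36, E_yy(1)=-24, E_yy(3)=72.
Local maxima occur where both diagonal entries negative: (-2, 1). Count: 1.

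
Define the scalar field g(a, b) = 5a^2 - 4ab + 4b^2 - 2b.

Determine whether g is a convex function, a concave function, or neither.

convex

g is quadratic, so its Hessian is the constant matrix H = [[10, -4], [-4, 8]].
det(H) = 64, tr(H) = 18.
det(H) > 0 and tr(H) > 0, so H is positive definite everywhere: convex.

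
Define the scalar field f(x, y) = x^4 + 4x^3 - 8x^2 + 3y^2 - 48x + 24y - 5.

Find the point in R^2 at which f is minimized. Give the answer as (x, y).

f(x,y) separates as P(x) + Q(y) − 5, so its minimum is min P + min Q − 5.
P'(x) = 4(x - 2)(x + 2)(x + 3) vanishes at x ∈ {-3, -2, 2}; Q'(y) = 6y + 24 vanishes at y ∈ {-4}.
Local minima of P (where P''>0): P(-3)=45, P(2)=-80. Local minima of Q: Q(-4)=-48.
So the global minimum of f is P(2) + Q(-4) − 5 = -80 − 48 − 5 = -133, attained at (2, -4).

(2, -4)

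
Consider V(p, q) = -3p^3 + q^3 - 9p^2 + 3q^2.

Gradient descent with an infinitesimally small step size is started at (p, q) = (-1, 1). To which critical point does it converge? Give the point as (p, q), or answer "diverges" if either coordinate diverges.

(-2, 0)

V is separable, so gradient descent decouples: p follows -∂V/∂p, q follows -∂V/∂q.
∂V/∂p = -9p(p + 2); at p=-1 this is 9, so p decreases.
∂V/∂q = 3q(q + 2); at q=1 this is 9, so q decreases.
p converges to its nearest critical value -2 (a local min of the p-part); q converges to 0. The iterate converges to (-2, 0).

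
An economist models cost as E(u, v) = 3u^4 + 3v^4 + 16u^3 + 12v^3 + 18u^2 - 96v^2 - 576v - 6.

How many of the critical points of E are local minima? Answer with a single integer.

E separates as a function of u plus a function of v, so ∇E=0 decouples.
∂E/∂u = 12u(u + 1)(u + 3) = 0 at u ∈ {-3, -1, 0}; ∂E/∂v = 12(v - 4)(v + 3)(v + 4) = 0 at v ∈ {-4, -3, 4}.
The Hessian is diagonal: diag(E_uu, E_vv). Second derivatives: E_uu(-3)=72, E_uu(-1)=-24, E_uu(0)=36; E_vv(-4)=96, E_vv(-3)=-84, E_vv(4)=672.
Local minima occur where both diagonal entries positive: (-3, -4), (-3, 4), (0, -4), (0, 4). Count: 4.

4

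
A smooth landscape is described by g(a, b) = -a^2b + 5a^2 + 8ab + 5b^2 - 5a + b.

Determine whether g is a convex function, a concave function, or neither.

neither

The term -a^2b is cubic, so the Hessian is not constant.
∂²g/∂a² = -2b + 10, which takes both signs as b varies (negative for sufficiently large b). A diagonal entry of the Hessian changing sign means the Hessian is neither positive- nor negative-semidefinite on all of R^2.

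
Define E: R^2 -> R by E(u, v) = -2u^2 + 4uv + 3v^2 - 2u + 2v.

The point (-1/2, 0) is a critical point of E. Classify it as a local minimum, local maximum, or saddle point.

saddle point

The Hessian of E is constant: H = [[-4, 4], [4, 6]].
det(H) = (-4)·6 − 4² = -40.
Since det(H) < 0, H is indefinite and the critical point is a saddle point.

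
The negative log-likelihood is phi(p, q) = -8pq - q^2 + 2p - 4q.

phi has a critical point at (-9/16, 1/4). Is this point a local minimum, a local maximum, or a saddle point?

The Hessian of phi is constant: H = [[0, -8], [-8, -2]].
det(H) = 0·(-2) − (-8)² = -64.
Since det(H) < 0, H is indefinite and the critical point is a saddle point.

saddle point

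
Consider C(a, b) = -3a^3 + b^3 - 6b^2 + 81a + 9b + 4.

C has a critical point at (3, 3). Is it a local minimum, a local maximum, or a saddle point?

The mixed partial ∂²C/∂a∂b is 0, so the Hessian at any point is diag(C_aa, C_bb) = diag(-18a, 6(b - 2)).
At (3, 3): H = diag(-54, 6).
The eigenvalues have opposite signs, so H is indefinite: a saddle point.

saddle point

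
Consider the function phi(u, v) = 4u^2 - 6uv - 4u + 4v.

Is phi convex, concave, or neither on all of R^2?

neither

phi is quadratic, so its Hessian is the constant matrix H = [[8, -6], [-6, 0]].
det(H) = -36, tr(H) = 8.
det(H) < 0, so H is indefinite: neither convex nor concave.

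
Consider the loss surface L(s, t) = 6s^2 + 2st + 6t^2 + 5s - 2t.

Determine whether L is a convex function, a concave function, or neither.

convex

L is quadratic, so its Hessian is the constant matrix H = [[12, 2], [2, 12]].
det(H) = 140, tr(H) = 24.
det(H) > 0 and tr(H) > 0, so H is positive definite everywhere: convex.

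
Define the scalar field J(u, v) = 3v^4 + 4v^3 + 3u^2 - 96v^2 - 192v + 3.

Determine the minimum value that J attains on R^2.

J(u,v) separates as P(u) + Q(v) + 3, so its minimum is min P + min Q + 3.
P'(u) = 6u vanishes at u ∈ {0}; Q'(v) = 12(v - 4)(v + 1)(v + 4) vanishes at v ∈ {-4, -1, 4}.
Local minima of P (where P''>0): P(0)=0. Local minima of Q: Q(-4)=-256, Q(4)=-1280.
So the global minimum of J is P(0) + Q(4) + 3 = 0 − 1280 + 3 = -1277, attained at (0, 4).

-1277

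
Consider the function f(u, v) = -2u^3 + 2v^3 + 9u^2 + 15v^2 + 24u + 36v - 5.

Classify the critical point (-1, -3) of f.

saddle point

The mixed partial ∂²f/∂u∂v is 0, so the Hessian at any point is diag(f_uu, f_vv) = diag(6(-2u + 3), 6(2v + 5)).
At (-1, -3): H = diag(30, -6).
The eigenvalues have opposite signs, so H is indefinite: a saddle point.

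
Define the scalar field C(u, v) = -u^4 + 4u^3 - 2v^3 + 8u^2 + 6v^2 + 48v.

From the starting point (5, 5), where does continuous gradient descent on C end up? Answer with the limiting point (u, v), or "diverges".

diverges

C is separable, so gradient descent decouples: u follows -∂C/∂u, v follows -∂C/∂v.
∂C/∂u = -4u(u - 4)(u + 1); at u=5 this is -120, so u increases.
∂C/∂v = -6(v - 4)(v + 2); at v=5 this is -42, so v increases.
The u-coordinate has no critical point in that direction and runs off to infinity.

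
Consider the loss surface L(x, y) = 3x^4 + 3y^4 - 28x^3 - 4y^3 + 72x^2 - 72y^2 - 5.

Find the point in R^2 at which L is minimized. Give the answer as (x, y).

L(x,y) separates as P(x) + Q(y) − 5, so its minimum is min P + min Q − 5.
P'(x) = 12x(x - 4)(x - 3) vanishes at x ∈ {0, 3, 4}; Q'(y) = 12y(y - 4)(y + 3) vanishes at y ∈ {-3, 0, 4}.
Local minima of P (where P''>0): P(0)=0, P(4)=128. Local minima of Q: Q(-3)=-297, Q(4)=-640.
So the global minimum of L is P(0) + Q(4) − 5 = 0 − 640 − 5 = -645, attained at (0, 4).

(0, 4)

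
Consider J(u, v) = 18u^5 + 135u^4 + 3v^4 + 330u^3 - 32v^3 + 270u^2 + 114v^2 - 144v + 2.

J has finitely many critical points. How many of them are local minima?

J separates as a function of u plus a function of v, so ∇J=0 decouples.
∂J/∂u = 90u(u + 1)(u + 2)(u + 3) = 0 at u ∈ {-3, -2, -1, 0}; ∂J/∂v = 12(v - 4)(v - 3)(v - 1) = 0 at v ∈ {1, 3, 4}.
The Hessian is diagonal: diag(J_uu, J_vv). Second derivatives: J_uu(-3)=-540, J_uu(-2)=180, J_uu(-1)=-180, J_uu(0)=540; J_vv(1)=72, J_vv(3)=-24, J_vv(4)=36.
Local minima occur where both diagonal entries positive: (-2, 1), (-2, 4), (0, 1), (0, 4). Count: 4.

4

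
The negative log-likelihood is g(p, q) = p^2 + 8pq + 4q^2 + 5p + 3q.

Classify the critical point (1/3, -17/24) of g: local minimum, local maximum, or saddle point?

saddle point

The Hessian of g is constant: H = [[2, 8], [8, 8]].
det(H) = 2·8 − 8² = -48.
Since det(H) < 0, H is indefinite and the critical point is a saddle point.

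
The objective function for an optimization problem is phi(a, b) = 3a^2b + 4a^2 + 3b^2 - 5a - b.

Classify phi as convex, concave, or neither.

The term 3a^2b is cubic, so the Hessian is not constant.
∂²phi/∂a² = 6b + 8, which takes both signs as b varies (negative for sufficiently negative b). A diagonal entry of the Hessian changing sign means the Hessian is neither positive- nor negative-semidefinite on all of R^2.

neither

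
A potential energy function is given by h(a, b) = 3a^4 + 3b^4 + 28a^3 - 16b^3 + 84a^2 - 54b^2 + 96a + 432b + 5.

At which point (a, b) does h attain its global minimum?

(-4, -3)

h(a,b) separates as P(a) + Q(b) + 5, so its minimum is min P + min Q + 5.
P'(a) = 12(a + 1)(a + 2)(a + 4) vanishes at a ∈ {-4, -2, -1}; Q'(b) = 12(b - 4)(b - 3)(b + 3) vanishes at b ∈ {-3, 3, 4}.
Local minima of P (where P''>0): P(-4)=-64, P(-1)=-37. Local minima of Q: Q(-3)=-1107, Q(4)=608.
So the global minimum of h is P(-4) + Q(-3) + 5 = -64 − 1107 + 5 = -1166, attained at (-4, -3).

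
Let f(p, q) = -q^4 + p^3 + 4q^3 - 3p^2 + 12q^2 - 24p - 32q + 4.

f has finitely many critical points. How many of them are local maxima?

f separates as a function of p plus a function of q, so ∇f=0 decouples.
∂f/∂p = 3(p - 4)(p + 2) = 0 at p ∈ {-2, 4}; ∂f/∂q = -4(q - 4)(q - 1)(q + 2) = 0 at q ∈ {-2, 1, 4}.
The Hessian is diagonal: diag(f_pp, f_qq). Second derivatives: f_pp(-2)=-18, f_pp(4)=18; f_qq(-2)=-72, f_qq(1)=36, f_qq(4)=-72.
Local maxima occur where both diagonal entries negative: (-2, -2), (-2, 4). Count: 2.

2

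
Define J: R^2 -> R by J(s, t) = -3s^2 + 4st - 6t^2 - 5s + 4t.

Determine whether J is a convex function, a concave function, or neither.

J is quadratic, so its Hessian is the constant matrix H = [[-6, 4], [4, -12]].
det(H) = 56, tr(H) = -18.
det(H) > 0 and tr(H) < 0, so H is negative definite everywhere: concave.

concave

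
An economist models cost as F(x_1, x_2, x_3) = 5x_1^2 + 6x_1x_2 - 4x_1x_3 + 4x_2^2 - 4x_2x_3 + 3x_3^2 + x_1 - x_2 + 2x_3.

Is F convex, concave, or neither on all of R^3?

F is quadratic, so its Hessian is the constant matrix H = [[10, 6, -4], [6, 8, -4], [-4, -4, 6]].
Leading principal minors: 10, 44, 168.
All positive ⇒ H ≻ 0 ⇒ convex.

convex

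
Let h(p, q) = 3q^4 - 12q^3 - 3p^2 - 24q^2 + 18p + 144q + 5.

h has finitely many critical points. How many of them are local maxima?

1

h separates as a function of p plus a function of q, so ∇h=0 decouples.
∂h/∂p = -6(p - 3) = 0 at p ∈ {3}; ∂h/∂q = 12(q - 3)(q - 2)(q + 2) = 0 at q ∈ {-2, 2, 3}.
The Hessian is diagonal: diag(h_pp, h_qq). Second derivatives: h_pp(3)=-6; h_qq(-2)=240, h_qq(2)=-48, h_qq(3)=60.
Local maxima occur where both diagonal entries negative: (3, 2). Count: 1.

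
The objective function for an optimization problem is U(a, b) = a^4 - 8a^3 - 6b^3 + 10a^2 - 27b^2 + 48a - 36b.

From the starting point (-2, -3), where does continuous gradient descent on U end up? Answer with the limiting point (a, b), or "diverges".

U is separable, so gradient descent decouples: a follows -∂U/∂a, b follows -∂U/∂b.
∂U/∂a = 4(a - 4)(a - 3)(a + 1); at a=-2 this is -120, so a increases.
∂U/∂b = -18(b + 1)(b + 2); at b=-3 this is -36, so b increases.
a converges to its nearest critical value -1 (a local min of the a-part); b converges to -2. The iterate converges to (-1, -2).

(-1, -2)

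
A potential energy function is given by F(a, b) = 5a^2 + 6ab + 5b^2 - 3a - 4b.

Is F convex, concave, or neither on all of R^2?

F is quadratic, so its Hessian is the constant matrix H = [[10, 6], [6, 10]].
det(H) = 64, tr(H) = 20.
det(H) > 0 and tr(H) > 0, so H is positive definite everywhere: convex.

convex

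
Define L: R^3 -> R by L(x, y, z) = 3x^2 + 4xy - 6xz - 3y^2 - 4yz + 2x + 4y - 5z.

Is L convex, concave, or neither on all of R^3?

neither

L is quadratic, so its Hessian is the constant matrix H = [[6, 4, -6], [4, -6, -4], [-6, -4, 0]].
Leading principal minors: 6, -52, 312.
Neither pattern holds ⇒ H is indefinite ⇒ neither convex nor concave.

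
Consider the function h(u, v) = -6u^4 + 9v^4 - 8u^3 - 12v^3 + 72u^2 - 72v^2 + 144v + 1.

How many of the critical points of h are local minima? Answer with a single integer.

h separates as a function of u plus a function of v, so ∇h=0 decouples.
∂h/∂u = -24u(u - 2)(u + 3) = 0 at u ∈ {-3, 0, 2}; ∂h/∂v = 36(v - 2)(v - 1)(v + 2) = 0 at v ∈ {-2, 1, 2}.
The Hessian is diagonal: diag(h_uu, h_vv). Second derivatives: h_uu(-3)=-360, h_uu(0)=144, h_uu(2)=-240; h_vv(-2)=432, h_vv(1)=-108, h_vv(2)=144.
Local minima occur where both diagonal entries positive: (0, -2), (0, 2). Count: 2.

2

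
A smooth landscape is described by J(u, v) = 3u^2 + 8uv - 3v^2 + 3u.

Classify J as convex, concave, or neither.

neither

J is quadratic, so its Hessian is the constant matrix H = [[6, 8], [8, -6]].
det(H) = -100, tr(H) = 0.
det(H) < 0, so H is indefinite: neither convex nor concave.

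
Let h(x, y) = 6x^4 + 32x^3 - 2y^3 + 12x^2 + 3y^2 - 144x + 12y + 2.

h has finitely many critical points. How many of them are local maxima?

1

h separates as a function of x plus a function of y, so ∇h=0 decouples.
∂h/∂x = 24(x - 1)(x + 2)(x + 3) = 0 at x ∈ {-3, -2, 1}; ∂h/∂y = -6(y - 2)(y + 1) = 0 at y ∈ {-1, 2}.
The Hessian is diagonal: diag(h_xx, h_yy). Second derivatives: h_xx(-3)=96, h_xx(-2)=-72, h_xx(1)=288; h_yy(-1)=18, h_yy(2)=-18.
Local maxima occur where both diagonal entries negative: (-2, 2). Count: 1.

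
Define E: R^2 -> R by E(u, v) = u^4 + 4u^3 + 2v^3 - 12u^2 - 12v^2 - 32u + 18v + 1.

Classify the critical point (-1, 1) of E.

The mixed partial ∂²E/∂u∂v is 0, so the Hessian at any point is diag(E_uu, E_vv) = diag(12(u^2 + 2u - 2), 12(v - 2)).
At (-1, 1): H = diag(-36, -12).
Both eigenvalues are negative, so H is negative definite: a local maximum.

local maximum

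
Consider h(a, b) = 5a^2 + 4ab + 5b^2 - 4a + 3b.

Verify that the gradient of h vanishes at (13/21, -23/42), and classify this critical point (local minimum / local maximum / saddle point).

∇h = (10a + 4b - 4, 4a + 10b + 3); substituting (13/21, -23/42) gives ∇h = (0, 0), so (13/21, -23/42) is indeed a critical point.
The Hessian of h is constant: H = [[10, 4], [4, 10]].
det(H) = 10·10 − 4² = 84.
det(H) > 0 and tr(H) = 20 > 0, so H is positive definite and the point is a local minimum.

local minimum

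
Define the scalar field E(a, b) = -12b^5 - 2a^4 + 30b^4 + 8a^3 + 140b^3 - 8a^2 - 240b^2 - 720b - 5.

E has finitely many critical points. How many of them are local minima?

E separates as a function of a plus a function of b, so ∇E=0 decouples.
∂E/∂a = -8a(a - 2)(a - 1) = 0 at a ∈ {0, 1, 2}; ∂E/∂b = -60(b - 3)(b - 2)(b + 1)(b + 2) = 0 at b ∈ {-2, -1, 2, 3}.
The Hessian is diagonal: diag(E_aa, E_bb). Second derivatives: E_aa(0)=-16, E_aa(1)=8, E_aa(2)=-16; E_bb(-2)=1200, E_bb(-1)=-720, E_bb(2)=720, E_bb(3)=-1200.
Local minima occur where both diagonal entries positive: (1, -2), (1, 2). Count: 2.

2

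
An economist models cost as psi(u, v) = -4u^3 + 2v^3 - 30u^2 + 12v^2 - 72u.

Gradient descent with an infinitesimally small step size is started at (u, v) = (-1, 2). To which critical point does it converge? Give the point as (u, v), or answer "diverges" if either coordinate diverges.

diverges

psi is separable, so gradient descent decouples: u follows -∂psi/∂u, v follows -∂psi/∂v.
∂psi/∂u = -12(u + 2)(u + 3); at u=-1 this is -24, so u increases.
∂psi/∂v = 6v(v + 4); at v=2 this is 72, so v decreases.
The u-coordinate has no critical point in that direction and runs off to infinity.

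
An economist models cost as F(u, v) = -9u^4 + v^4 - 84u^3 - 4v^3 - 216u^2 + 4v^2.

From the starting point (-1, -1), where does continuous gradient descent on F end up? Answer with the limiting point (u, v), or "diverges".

(-3, 0)

F is separable, so gradient descent decouples: u follows -∂F/∂u, v follows -∂F/∂v.
∂F/∂u = -36u(u + 3)(u + 4); at u=-1 this is 216, so u decreases.
∂F/∂v = 4v(v - 2)(v - 1); at v=-1 this is -24, so v increases.
u converges to its nearest critical value -3 (a local min of the u-part); v converges to 0. The iterate converges to (-3, 0).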